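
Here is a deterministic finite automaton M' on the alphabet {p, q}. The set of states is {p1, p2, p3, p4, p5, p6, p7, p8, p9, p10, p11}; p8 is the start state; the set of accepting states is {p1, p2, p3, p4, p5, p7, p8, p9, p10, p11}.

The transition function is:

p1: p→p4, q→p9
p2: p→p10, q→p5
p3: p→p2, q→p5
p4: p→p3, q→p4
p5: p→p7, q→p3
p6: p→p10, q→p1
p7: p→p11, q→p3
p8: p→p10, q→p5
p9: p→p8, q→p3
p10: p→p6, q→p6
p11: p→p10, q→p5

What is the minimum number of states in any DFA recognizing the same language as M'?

All states are reachable from the start state.
Start with accepting vs non-accepting: {p1,p2,p3,p4,p5,p7,p8,p9,p10,p11} | {p6}.
On input p, block {p1,p2,p3,p4,p5,p7,p8,p9,p10,p11} splits into {p1,p2,p3,p4,p5,p7,p8,p9,p11} and {p10}.
Split {p1,p2,p3,p4,p5,p7,p8,p9,p11} by δ(·,p) → {p1,p3,p4,p5,p7,p9} and {p2,p8,p11}.
Split {p1,p3,p4,p5,p7,p9} by δ(·,p) → {p1,p4,p5} and {p3,p7,p9}.
On input p, block {p1,p4,p5} splits into {p4,p5} and {p1}.
Split {p4,p5} by δ(·,q) → {p4} and {p5}.
Refine {p3,p7,p9} on symbol q: members go to different blocks, giving {p7,p9} and {p3}.
Stable partition: {p4} | {p6} | {p10} | {p2,p8,p11} | {p7,p9} | {p1} | {p5} | {p3} — 8 equivalence classes.

8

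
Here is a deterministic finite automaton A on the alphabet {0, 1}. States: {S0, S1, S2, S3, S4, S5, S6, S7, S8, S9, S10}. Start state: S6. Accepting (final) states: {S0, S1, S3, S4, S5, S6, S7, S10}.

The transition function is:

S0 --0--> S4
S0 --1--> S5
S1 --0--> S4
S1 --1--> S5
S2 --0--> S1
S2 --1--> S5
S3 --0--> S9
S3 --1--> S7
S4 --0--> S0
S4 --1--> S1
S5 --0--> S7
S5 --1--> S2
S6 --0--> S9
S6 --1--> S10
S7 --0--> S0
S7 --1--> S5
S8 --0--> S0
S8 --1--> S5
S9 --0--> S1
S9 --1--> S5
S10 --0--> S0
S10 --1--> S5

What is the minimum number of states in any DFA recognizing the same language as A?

First remove the unreachable states {S3,S8}; 9 states remain.
Initial partition by acceptance: {S0,S1,S4,S5,S6,S7,S10} | {S2,S9}.
Split {S0,S1,S4,S5,S6,S7,S10} by δ(·,0) → {S0,S1,S4,S5,S7,S10} and {S6}.
On input 1, block {S0,S1,S4,S5,S7,S10} splits into {S0,S1,S4,S7,S10} and {S5}.
Split {S0,S1,S4,S7,S10} by δ(·,1) → {S0,S1,S7,S10} and {S4}.
On input 0, block {S0,S1,S7,S10} splits into {S0,S1} and {S7,S10}.
The partition is now stable with 6 blocks: {S0,S1} | {S2,S9} | {S6} | {S5} | {S4} | {S7,S10}.

6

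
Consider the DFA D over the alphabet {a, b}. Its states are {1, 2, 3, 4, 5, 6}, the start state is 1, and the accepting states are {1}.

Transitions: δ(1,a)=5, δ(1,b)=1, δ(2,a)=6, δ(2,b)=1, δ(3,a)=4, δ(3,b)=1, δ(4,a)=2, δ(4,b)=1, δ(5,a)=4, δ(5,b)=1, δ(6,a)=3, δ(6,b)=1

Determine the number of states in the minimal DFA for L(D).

Initial partition by acceptance: {1} | {2,3,4,5,6}.
The partition is now stable with 2 blocks: {1} | {2,3,4,5,6}.

2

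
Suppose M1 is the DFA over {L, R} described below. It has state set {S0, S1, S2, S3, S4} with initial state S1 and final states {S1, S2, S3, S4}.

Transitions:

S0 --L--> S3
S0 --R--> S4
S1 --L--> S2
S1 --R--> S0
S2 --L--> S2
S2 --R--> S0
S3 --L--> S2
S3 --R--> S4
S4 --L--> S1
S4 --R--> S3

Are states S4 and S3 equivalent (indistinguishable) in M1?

Every state is reachable, so we keep all 5.
Initial partition by acceptance: {S1,S2,S3,S4} | {S0}.
Split {S1,S2,S3,S4} by δ(·,R) → {S1,S2} and {S3,S4}.
The partition is now stable with 3 blocks: {S1,S2} | {S0} | {S3,S4}.
S4 and S3 lie in the same block of the stable partition, so they are equivalent — no string distinguishes them.

Yes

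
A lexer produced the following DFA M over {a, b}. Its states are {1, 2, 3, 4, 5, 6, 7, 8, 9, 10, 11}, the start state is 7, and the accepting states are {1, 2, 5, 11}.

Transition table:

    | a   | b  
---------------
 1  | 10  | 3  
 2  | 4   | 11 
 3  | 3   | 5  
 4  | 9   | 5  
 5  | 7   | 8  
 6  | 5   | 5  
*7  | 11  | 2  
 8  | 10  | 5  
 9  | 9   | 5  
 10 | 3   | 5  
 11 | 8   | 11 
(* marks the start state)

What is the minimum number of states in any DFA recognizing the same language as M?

4

States {1,6} cannot be reached from the start state, so discard them.
Start with accepting vs non-accepting: {2,5,11} | {3,4,7,8,9,10}.
Refine {2,5,11} on symbol b: members go to different blocks, giving {2,11} and {5}.
Refine {3,4,7,8,9,10} on symbol a: members go to different blocks, giving {3,4,8,9,10} and {7}.
Stable partition: {2,11} | {3,4,8,9,10} | {5} | {7} — 4 equivalence classes.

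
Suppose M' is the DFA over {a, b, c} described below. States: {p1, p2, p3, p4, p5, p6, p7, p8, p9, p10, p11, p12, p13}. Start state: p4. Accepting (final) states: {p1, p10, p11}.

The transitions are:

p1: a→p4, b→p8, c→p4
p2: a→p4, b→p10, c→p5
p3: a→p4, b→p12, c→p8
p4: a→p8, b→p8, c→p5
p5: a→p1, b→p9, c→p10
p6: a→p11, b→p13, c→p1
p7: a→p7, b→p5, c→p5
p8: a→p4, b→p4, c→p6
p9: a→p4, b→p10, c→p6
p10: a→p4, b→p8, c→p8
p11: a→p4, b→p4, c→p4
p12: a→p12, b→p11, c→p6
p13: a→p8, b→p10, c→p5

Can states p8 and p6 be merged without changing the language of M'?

No

States {p2,p3,p7,p12} cannot be reached from the start state, so discard them.
Initial partition by acceptance: {p1,p10,p11} | {p4,p5,p6,p8,p9,p13}.
Split {p4,p5,p6,p8,p9,p13} by δ(·,a) → {p4,p8,p9,p13} and {p5,p6}.
Refine {p4,p8,p9,p13} on symbol b: members go to different blocks, giving {p4,p8} and {p9,p13}.
No further refinement is possible. Final partition (4 blocks): {p1,p10,p11} | {p4,p8} | {p5,p6} | {p9,p13}.
p8 and p6 end up in different blocks, so they are distinguishable. For instance, the string 'a' is accepted from only p6.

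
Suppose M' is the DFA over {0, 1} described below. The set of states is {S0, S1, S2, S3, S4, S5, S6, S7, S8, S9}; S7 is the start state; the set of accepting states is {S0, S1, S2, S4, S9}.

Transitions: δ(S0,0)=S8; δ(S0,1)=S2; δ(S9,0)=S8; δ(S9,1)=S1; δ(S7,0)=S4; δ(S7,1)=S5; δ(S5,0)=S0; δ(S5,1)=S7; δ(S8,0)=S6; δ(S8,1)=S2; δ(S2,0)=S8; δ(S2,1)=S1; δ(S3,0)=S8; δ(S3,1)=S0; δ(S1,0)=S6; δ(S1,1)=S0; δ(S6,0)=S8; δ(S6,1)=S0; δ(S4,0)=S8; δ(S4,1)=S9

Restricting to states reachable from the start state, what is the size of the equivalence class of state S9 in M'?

States {S3} cannot be reached from the start state, so discard them.
Start with accepting vs non-accepting: {S0,S1,S2,S4,S9} | {S5,S6,S7,S8}.
On input 0, block {S5,S6,S7,S8} splits into {S5,S7} and {S6,S8}.
Stable partition: {S0,S1,S2,S4,S9} | {S5,S7} | {S6,S8} — 3 equivalence classes.
State S9 belongs to the block {S0,S1,S2,S4,S9}, which has 5 states.

5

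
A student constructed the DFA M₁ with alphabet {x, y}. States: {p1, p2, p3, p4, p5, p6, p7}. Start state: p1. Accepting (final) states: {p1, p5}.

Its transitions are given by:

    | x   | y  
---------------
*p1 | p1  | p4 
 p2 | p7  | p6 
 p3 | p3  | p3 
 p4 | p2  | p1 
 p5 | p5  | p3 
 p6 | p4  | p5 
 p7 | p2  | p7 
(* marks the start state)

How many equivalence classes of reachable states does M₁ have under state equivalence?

All states are reachable from the start state.
Start with accepting vs non-accepting: {p1,p5} | {p2,p3,p4,p6,p7}.
Split {p2,p3,p4,p6,p7} by δ(·,y) → {p2,p3,p7} and {p4,p6}.
On input y, block {p1,p5} splits into {p1} and {p5}.
Refine {p2,p3,p7} on symbol y: members go to different blocks, giving {p3,p7} and {p2}.
On input x, block {p3,p7} splits into {p3} and {p7}.
Split {p4,p6} by δ(·,x) → {p4} and {p6}.
Stable partition: {p1} | {p3} | {p4} | {p5} | {p2} | {p7} | {p6} — 7 equivalence classes.

7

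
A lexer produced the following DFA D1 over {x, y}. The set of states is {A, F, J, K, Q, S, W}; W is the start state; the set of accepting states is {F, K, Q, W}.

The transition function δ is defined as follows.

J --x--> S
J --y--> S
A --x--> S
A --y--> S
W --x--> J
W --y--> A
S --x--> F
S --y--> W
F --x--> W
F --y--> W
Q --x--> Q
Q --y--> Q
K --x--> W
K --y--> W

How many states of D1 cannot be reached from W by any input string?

2

Starting at W and following transitions, the reachable set is {A, F, J, S, W}. That leaves K, Q unreachable — 2 in total.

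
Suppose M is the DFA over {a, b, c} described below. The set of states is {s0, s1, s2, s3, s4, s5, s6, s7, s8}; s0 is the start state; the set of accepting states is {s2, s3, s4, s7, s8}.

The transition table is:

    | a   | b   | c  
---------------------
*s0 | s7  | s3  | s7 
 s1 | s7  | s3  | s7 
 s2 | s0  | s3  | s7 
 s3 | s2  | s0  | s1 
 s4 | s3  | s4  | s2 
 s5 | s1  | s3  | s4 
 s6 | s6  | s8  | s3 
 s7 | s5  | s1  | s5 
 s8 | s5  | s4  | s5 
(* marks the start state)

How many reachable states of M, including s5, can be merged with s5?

First remove the unreachable states {s6,s8}; 7 states remain.
Start with accepting vs non-accepting: {s2,s3,s4,s7} | {s0,s1,s5}.
Split {s2,s3,s4,s7} by δ(·,a) → {s2,s7} and {s3,s4}.
On input b, block {s2,s7} splits into {s2} and {s7}.
Split {s0,s1,s5} by δ(·,a) → {s0,s1} and {s5}.
On input a, block {s3,s4} splits into {s3} and {s4}.
Stable partition: {s2} | {s0,s1} | {s3} | {s7} | {s5} | {s4} — 6 equivalence classes.
State s5 belongs to the block {s5}, which has 1 states.

1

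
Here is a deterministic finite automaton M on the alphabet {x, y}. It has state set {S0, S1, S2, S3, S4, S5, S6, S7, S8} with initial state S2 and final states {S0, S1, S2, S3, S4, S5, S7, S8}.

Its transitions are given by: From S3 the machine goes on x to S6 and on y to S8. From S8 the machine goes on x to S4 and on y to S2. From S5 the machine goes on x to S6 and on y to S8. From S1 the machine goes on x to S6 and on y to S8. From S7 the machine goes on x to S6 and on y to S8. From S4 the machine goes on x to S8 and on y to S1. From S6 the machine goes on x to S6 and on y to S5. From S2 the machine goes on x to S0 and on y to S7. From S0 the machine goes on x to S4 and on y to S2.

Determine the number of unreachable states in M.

1

No path from S2 leads to S3; the other 8 states are all reachable.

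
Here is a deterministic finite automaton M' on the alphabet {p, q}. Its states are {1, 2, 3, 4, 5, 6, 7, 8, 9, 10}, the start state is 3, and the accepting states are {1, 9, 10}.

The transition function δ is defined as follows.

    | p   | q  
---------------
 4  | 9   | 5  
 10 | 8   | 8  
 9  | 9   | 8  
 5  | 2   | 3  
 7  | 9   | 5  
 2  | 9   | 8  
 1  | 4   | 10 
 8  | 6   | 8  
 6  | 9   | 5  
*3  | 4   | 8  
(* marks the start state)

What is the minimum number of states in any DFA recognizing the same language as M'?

First remove the unreachable states {1,7,10}; 7 states remain.
Start with accepting vs non-accepting: {9} | {2,3,4,5,6,8}.
Refine {2,3,4,5,6,8} on symbol p: members go to different blocks, giving {2,4,6} and {3,5,8}.
No further refinement is possible. Final partition (3 blocks): {9} | {2,4,6} | {3,5,8}.

3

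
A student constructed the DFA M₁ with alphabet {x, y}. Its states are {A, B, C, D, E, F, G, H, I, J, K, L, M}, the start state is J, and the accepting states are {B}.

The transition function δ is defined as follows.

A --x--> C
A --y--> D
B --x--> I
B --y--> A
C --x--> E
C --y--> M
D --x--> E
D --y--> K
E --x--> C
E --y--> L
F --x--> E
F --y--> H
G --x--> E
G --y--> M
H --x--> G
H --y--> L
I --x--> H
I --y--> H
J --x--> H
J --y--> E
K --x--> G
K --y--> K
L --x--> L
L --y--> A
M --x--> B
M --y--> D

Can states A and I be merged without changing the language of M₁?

No

First remove the unreachable states {F}; 12 states remain.
Start with accepting vs non-accepting: {B} | {A,C,D,E,G,H,I,J,K,L,M}.
Refine {A,C,D,E,G,H,I,J,K,L,M} on symbol x: members go to different blocks, giving {A,C,D,E,G,H,I,J,K,L} and {M}.
Refine {A,C,D,E,G,H,I,J,K,L} on symbol y: members go to different blocks, giving {A,D,E,H,I,J,K,L} and {C,G}.
On input x, block {A,D,E,H,I,J,K,L} splits into {A,E,H,K} and {D,I,J,L}.
Refine {A,E,H,K} on symbol y: members go to different blocks, giving {A,E,H} and {K}.
Split {D,I,J,L} by δ(·,x) → {D,I,J} and {L}.
On input y, block {A,E,H} splits into {E,H} and {A}.
On input y, block {D,I,J} splits into {I,J} and {D}.
No further refinement is possible. Final partition (9 blocks): {B} | {E,H} | {M} | {C,G} | {I,J} | {K} | {L} | {A} | {D}.
A and I end up in different blocks, so they are distinguishable. For instance, the string 'xyx' is accepted from only A.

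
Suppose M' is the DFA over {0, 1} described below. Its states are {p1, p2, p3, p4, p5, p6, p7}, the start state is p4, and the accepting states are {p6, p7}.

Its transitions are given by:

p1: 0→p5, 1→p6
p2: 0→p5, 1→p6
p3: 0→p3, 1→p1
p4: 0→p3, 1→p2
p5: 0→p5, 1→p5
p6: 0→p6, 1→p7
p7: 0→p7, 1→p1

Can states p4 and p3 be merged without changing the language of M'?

Yes

All states are reachable from the start state.
P0 = {p6,p7} | {p1,p2,p3,p4,p5}.
Refine {p6,p7} on symbol 1: members go to different blocks, giving {p6} and {p7}.
On input 1, block {p1,p2,p3,p4,p5} splits into {p3,p4,p5} and {p1,p2}.
Split {p3,p4,p5} by δ(·,1) → {p3,p4} and {p5}.
Stable partition: {p6} | {p3,p4} | {p7} | {p1,p2} | {p5} — 5 equivalence classes.
p4 and p3 lie in the same block of the stable partition, so they are equivalent — no string distinguishes them.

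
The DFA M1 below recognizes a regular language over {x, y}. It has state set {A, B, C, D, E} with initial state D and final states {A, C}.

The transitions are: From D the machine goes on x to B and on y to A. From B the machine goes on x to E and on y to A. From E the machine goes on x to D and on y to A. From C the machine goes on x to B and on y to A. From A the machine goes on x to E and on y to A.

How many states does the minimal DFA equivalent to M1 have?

2

States {C} cannot be reached from the start state, so discard them.
P0 = {A} | {B,D,E}.
No further refinement is possible. Final partition (2 blocks): {A} | {B,D,E}.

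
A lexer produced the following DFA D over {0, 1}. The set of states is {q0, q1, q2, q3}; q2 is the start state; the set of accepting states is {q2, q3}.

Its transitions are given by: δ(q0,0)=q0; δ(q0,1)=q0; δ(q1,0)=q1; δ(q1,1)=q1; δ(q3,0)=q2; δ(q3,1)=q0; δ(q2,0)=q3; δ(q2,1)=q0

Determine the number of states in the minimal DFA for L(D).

2

First remove the unreachable states {q1}; 3 states remain.
Start with accepting vs non-accepting: {q2,q3} | {q0}.
The partition is now stable with 2 blocks: {q2,q3} | {q0}.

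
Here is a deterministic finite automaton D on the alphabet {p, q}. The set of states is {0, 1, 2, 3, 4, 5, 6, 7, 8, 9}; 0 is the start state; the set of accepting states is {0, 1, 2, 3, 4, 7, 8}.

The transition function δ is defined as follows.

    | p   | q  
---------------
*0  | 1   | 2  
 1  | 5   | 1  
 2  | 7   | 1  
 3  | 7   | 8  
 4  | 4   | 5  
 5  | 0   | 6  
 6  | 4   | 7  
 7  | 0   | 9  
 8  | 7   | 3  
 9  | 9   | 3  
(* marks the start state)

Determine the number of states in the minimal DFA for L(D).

9

Every state is reachable, so we keep all 10.
P0 = {0,1,2,3,4,7,8} | {5,6,9}.
Split {0,1,2,3,4,7,8} by δ(·,p) → {0,2,3,4,7,8} and {1}.
On input p, block {0,2,3,4,7,8} splits into {2,3,4,7,8} and {0}.
Refine {2,3,4,7,8} on symbol p: members go to different blocks, giving {2,3,4,8} and {7}.
Refine {2,3,4,8} on symbol p: members go to different blocks, giving {2,3,8} and {4}.
On input q, block {2,3,8} splits into {3,8} and {2}.
Refine {5,6,9} on symbol p: members go to different blocks, giving {5} and {6} and {9}.
The partition is now stable with 9 blocks: {3,8} | {5} | {1} | {0} | {7} | {4} | {2} | {6} | {9}.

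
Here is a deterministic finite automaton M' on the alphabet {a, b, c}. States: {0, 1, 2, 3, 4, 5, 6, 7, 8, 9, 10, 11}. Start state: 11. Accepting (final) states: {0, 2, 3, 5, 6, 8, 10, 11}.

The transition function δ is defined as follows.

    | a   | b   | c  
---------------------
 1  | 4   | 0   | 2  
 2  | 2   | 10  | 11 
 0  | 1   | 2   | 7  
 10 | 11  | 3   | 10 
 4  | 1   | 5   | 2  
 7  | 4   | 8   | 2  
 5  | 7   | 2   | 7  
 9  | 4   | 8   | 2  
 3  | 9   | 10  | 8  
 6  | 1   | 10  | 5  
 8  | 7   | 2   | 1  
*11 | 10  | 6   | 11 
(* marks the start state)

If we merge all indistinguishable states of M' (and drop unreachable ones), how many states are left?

5

Start with accepting vs non-accepting: {0,2,3,5,6,8,10,11} | {1,4,7,9}.
On input a, block {0,2,3,5,6,8,10,11} splits into {0,3,5,6,8} and {2,10,11}.
Refine {0,3,5,6,8} on symbol c: members go to different blocks, giving {0,5,8} and {3,6}.
On input b, block {2,10,11} splits into {10,11} and {2}.
No further refinement is possible. Final partition (5 blocks): {0,5,8} | {1,4,7,9} | {10,11} | {3,6} | {2}.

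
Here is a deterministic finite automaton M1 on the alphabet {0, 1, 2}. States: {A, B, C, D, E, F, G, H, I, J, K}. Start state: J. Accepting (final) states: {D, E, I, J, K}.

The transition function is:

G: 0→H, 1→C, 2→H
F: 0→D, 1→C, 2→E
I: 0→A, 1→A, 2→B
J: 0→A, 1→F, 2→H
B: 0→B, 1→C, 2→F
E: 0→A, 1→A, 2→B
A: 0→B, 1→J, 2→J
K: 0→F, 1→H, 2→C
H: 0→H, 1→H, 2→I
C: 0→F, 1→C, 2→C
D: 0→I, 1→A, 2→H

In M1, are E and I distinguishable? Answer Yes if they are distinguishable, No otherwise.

No

First remove the unreachable states {G,K}; 9 states remain.
Initial partition by acceptance: {D,E,I,J} | {A,B,C,F,H}.
On input 0, block {D,E,I,J} splits into {E,I,J} and {D}.
Split {A,B,C,F,H} by δ(·,0) → {A,B,C,H} and {F}.
Split {E,I,J} by δ(·,1) → {E,I} and {J}.
Split {A,B,C,H} by δ(·,0) → {A,B,H} and {C}.
Refine {A,B,H} on symbol 1: members go to different blocks, giving {A} and {B} and {H}.
Stable partition: {E,I} | {A} | {D} | {F} | {J} | {C} | {B} | {H} — 8 equivalence classes.
E and I lie in the same block of the stable partition, so they are equivalent — no string distinguishes them.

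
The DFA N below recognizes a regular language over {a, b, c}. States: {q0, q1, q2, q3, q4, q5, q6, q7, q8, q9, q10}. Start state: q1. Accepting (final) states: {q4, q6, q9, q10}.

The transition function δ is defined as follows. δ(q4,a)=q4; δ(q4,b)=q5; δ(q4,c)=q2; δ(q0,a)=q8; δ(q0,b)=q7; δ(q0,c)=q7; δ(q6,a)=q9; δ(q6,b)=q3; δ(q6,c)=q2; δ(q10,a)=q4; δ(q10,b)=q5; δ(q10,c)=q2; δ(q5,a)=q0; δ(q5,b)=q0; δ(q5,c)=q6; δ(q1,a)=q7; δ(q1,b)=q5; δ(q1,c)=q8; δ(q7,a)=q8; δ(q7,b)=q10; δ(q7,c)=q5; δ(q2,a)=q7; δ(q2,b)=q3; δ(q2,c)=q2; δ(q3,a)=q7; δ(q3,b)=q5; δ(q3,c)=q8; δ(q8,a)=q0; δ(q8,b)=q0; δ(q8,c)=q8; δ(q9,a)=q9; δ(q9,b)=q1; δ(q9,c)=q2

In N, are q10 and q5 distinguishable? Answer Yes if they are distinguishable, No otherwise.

Every state is reachable, so we keep all 11.
P0 = {q4,q6,q9,q10} | {q0,q1,q2,q3,q5,q7,q8}.
On input b, block {q0,q1,q2,q3,q5,q7,q8} splits into {q0,q1,q2,q3,q5,q8} and {q7}.
Refine {q0,q1,q2,q3,q5,q8} on symbol a: members go to different blocks, giving {q0,q5,q8} and {q1,q2,q3}.
Split {q4,q6,q9,q10} by δ(·,b) → {q4,q10} and {q6,q9}.
Split {q0,q5,q8} by δ(·,b) → {q5,q8} and {q0}.
Split {q5,q8} by δ(·,c) → {q5} and {q8}.
On input b, block {q1,q2,q3} splits into {q1,q3} and {q2}.
No further refinement is possible. Final partition (8 blocks): {q4,q10} | {q5} | {q7} | {q1,q3} | {q6,q9} | {q0} | {q8} | {q2}.
q10 and q5 end up in different blocks, so they are distinguishable. For instance, the string 'ε' is accepted from only q10.

Yes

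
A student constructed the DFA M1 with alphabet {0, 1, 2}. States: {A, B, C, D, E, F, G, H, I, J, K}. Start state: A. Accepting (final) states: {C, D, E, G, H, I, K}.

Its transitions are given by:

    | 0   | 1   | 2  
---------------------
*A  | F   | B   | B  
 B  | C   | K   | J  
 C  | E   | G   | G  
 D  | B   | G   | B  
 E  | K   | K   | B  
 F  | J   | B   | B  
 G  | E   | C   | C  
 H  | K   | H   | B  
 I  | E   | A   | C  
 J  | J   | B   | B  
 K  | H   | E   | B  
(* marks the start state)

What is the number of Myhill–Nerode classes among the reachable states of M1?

4

States {D,I} cannot be reached from the start state, so discard them.
Start with accepting vs non-accepting: {C,E,G,H,K} | {A,B,F,J}.
Refine {C,E,G,H,K} on symbol 2: members go to different blocks, giving {E,H,K} and {C,G}.
Refine {A,B,F,J} on symbol 0: members go to different blocks, giving {A,F,J} and {B}.
Stable partition: {E,H,K} | {A,F,J} | {C,G} | {B} — 4 equivalence classes.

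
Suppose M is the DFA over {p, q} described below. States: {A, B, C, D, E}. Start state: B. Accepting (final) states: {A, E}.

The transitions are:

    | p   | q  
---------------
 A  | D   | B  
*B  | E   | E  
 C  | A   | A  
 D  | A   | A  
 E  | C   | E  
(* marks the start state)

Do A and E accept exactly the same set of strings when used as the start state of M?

Every state is reachable, so we keep all 5.
Start with accepting vs non-accepting: {A,E} | {B,C,D}.
On input q, block {A,E} splits into {A} and {E}.
Split {B,C,D} by δ(·,p) → {C,D} and {B}.
Stable partition: {A} | {C,D} | {E} | {B} — 4 equivalence classes.
A and E end up in different blocks, so they are distinguishable. For instance, the string 'q' is accepted from only E.

No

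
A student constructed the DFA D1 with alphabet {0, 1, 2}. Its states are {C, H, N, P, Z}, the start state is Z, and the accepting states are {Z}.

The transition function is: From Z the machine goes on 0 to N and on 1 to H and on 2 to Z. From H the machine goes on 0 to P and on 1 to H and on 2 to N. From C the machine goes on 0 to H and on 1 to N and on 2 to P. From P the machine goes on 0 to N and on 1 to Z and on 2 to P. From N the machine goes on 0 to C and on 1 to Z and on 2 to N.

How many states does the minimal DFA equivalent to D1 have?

P0 = {Z} | {C,H,N,P}.
On input 1, block {C,H,N,P} splits into {N,P} and {C,H}.
On input 0, block {N,P} splits into {N} and {P}.
Refine {C,H} on symbol 0: members go to different blocks, giving {C} and {H}.
Stable partition: {Z} | {N} | {C} | {P} | {H} — 5 equivalence classes.

5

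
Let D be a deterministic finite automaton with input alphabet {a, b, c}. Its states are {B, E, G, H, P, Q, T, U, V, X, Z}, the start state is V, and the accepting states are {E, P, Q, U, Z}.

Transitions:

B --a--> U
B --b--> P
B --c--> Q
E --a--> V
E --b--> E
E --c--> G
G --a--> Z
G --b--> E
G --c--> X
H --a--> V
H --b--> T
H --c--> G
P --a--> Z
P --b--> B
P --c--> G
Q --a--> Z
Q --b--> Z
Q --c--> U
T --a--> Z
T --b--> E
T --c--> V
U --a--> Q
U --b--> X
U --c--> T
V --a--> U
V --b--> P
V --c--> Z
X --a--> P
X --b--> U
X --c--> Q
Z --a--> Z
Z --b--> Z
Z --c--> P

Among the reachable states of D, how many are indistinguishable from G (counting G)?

States {H} cannot be reached from the start state, so discard them.
Initial partition by acceptance: {E,P,Q,U,Z} | {B,G,T,V,X}.
Split {E,P,Q,U,Z} by δ(·,a) → {P,Q,U,Z} and {E}.
Refine {P,Q,U,Z} on symbol b: members go to different blocks, giving {P,U} and {Q,Z}.
Refine {B,G,T,V,X} on symbol a: members go to different blocks, giving {B,V,X} and {G,T}.
Stable partition: {P,U} | {B,V,X} | {E} | {Q,Z} | {G,T} — 5 equivalence classes.
The equivalence class containing G is {G,T}, of size 2.

2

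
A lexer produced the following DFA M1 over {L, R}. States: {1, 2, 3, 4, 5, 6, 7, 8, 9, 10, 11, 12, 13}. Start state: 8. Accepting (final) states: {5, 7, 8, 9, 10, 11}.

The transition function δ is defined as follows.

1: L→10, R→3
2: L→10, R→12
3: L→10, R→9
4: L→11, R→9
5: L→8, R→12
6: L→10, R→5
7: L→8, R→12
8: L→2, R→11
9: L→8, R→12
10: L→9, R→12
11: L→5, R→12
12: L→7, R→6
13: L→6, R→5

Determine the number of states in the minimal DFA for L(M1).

States {1,3,4,13} cannot be reached from the start state, so discard them.
Initial partition by acceptance: {5,7,8,9,10,11} | {2,6,12}.
Split {5,7,8,9,10,11} by δ(·,L) → {5,7,9,10,11} and {8}.
Refine {5,7,9,10,11} on symbol L: members go to different blocks, giving {5,7,9} and {10,11}.
On input L, block {2,6,12} splits into {2,6} and {12}.
Refine {2,6} on symbol R: members go to different blocks, giving {2} and {6}.
The partition is now stable with 6 blocks: {5,7,9} | {2} | {8} | {10,11} | {12} | {6}.

6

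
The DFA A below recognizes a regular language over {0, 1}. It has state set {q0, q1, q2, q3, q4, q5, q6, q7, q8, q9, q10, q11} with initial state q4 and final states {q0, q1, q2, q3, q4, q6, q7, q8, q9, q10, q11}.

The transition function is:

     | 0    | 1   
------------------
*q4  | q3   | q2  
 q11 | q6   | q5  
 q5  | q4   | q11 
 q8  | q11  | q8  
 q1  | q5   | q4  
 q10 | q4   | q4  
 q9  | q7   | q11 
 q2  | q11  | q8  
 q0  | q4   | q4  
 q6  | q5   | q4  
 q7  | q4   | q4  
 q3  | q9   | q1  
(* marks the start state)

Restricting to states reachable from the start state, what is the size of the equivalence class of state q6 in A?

States {q0,q10} cannot be reached from the start state, so discard them.
P0 = {q1,q2,q3,q4,q6,q7,q8,q9,q11} | {q5}.
Refine {q1,q2,q3,q4,q6,q7,q8,q9,q11} on symbol 0: members go to different blocks, giving {q2,q3,q4,q7,q8,q9,q11} and {q1,q6}.
Split {q2,q3,q4,q7,q8,q9,q11} by δ(·,0) → {q2,q3,q4,q7,q8,q9} and {q11}.
On input 0, block {q2,q3,q4,q7,q8,q9} splits into {q3,q4,q7,q9} and {q2,q8}.
Refine {q3,q4,q7,q9} on symbol 1: members go to different blocks, giving {q3} and {q4} and {q7} and {q9}.
The partition is now stable with 8 blocks: {q3} | {q5} | {q1,q6} | {q11} | {q2,q8} | {q4} | {q7} | {q9}.
The equivalence class containing q6 is {q1,q6}, of size 2.

2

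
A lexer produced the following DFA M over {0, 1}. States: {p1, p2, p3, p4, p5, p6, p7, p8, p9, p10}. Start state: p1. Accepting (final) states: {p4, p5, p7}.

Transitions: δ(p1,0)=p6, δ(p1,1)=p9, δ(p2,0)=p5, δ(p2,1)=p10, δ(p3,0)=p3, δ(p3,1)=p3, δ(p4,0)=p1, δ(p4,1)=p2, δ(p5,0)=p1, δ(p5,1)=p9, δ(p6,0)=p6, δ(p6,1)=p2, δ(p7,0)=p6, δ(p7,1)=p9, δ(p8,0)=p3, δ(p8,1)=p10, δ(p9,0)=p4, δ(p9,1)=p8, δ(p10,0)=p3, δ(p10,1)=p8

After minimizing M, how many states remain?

States {p7} cannot be reached from the start state, so discard them.
Start with accepting vs non-accepting: {p4,p5} | {p1,p2,p3,p6,p8,p9,p10}.
On input 0, block {p1,p2,p3,p6,p8,p9,p10} splits into {p1,p3,p6,p8,p10} and {p2,p9}.
On input 1, block {p1,p3,p6,p8,p10} splits into {p3,p8,p10} and {p1,p6}.
No further refinement is possible. Final partition (4 blocks): {p4,p5} | {p3,p8,p10} | {p2,p9} | {p1,p6}.

4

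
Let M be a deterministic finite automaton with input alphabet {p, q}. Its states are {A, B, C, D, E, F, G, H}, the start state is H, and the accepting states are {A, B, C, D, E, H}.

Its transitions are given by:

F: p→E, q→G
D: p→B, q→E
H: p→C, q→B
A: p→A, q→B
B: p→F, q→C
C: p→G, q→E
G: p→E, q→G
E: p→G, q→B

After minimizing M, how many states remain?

First remove the unreachable states {A,D}; 6 states remain.
Start with accepting vs non-accepting: {B,C,E,H} | {F,G}.
On input p, block {B,C,E,H} splits into {B,C,E} and {H}.
No further refinement is possible. Final partition (3 blocks): {B,C,E} | {F,G} | {H}.

3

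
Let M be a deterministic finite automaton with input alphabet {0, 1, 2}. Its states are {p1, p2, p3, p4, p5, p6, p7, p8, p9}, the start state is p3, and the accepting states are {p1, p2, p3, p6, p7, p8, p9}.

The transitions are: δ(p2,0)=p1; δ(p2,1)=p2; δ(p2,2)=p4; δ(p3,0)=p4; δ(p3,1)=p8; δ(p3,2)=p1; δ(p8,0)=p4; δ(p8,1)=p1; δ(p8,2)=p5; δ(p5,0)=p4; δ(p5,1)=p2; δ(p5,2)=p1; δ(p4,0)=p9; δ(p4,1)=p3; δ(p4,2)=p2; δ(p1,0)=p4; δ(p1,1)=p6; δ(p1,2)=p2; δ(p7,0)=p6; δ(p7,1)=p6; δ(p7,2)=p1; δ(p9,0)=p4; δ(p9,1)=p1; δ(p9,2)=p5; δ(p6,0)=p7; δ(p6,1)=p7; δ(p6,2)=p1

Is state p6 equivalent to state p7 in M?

Yes

Every state is reachable, so we keep all 9.
P0 = {p1,p2,p3,p6,p7,p8,p9} | {p4,p5}.
Split {p1,p2,p3,p6,p7,p8,p9} by δ(·,0) → {p1,p3,p8,p9} and {p2,p6,p7}.
Split {p1,p3,p8,p9} by δ(·,1) → {p3,p8,p9} and {p1}.
On input 1, block {p3,p8,p9} splits into {p8,p9} and {p3}.
Split {p4,p5} by δ(·,0) → {p4} and {p5}.
On input 0, block {p2,p6,p7} splits into {p6,p7} and {p2}.
Stable partition: {p8,p9} | {p4} | {p6,p7} | {p1} | {p3} | {p5} | {p2} — 7 equivalence classes.
p6 and p7 lie in the same block of the stable partition, so they are equivalent — no string distinguishes them.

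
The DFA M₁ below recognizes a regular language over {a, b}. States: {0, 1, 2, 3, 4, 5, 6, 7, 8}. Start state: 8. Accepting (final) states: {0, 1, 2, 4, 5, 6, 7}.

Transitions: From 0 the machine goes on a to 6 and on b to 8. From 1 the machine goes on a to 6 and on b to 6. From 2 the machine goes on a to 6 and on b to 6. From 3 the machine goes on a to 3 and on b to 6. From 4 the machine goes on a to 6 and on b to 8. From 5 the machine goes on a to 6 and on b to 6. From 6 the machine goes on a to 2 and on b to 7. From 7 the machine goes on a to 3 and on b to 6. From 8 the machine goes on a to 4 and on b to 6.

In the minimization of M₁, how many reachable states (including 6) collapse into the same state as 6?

1

Reachable states from the start: {2,3,4,6,7,8}. Unreachable: {0,1,5} — drop them.
Start with accepting vs non-accepting: {2,4,6,7} | {3,8}.
On input a, block {2,4,6,7} splits into {2,4,6} and {7}.
Refine {2,4,6} on symbol b: members go to different blocks, giving {2} and {4} and {6}.
Refine {3,8} on symbol a: members go to different blocks, giving {3} and {8}.
The partition is now stable with 6 blocks: {2} | {3} | {7} | {4} | {6} | {8}.
State 6 belongs to the block {6}, which has 1 states.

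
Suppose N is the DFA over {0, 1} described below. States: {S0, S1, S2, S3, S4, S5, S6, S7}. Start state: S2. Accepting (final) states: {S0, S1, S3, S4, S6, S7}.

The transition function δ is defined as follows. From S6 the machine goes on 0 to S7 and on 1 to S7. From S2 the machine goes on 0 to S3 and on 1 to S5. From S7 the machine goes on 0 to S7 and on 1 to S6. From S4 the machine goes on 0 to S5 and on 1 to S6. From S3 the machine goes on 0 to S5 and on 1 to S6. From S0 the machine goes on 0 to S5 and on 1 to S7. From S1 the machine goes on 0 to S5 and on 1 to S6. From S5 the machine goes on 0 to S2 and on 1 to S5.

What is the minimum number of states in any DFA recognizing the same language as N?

Reachable states from the start: {S2,S3,S5,S6,S7}. Unreachable: {S0,S1,S4} — drop them.
Start with accepting vs non-accepting: {S3,S6,S7} | {S2,S5}.
On input 0, block {S3,S6,S7} splits into {S6,S7} and {S3}.
Split {S2,S5} by δ(·,0) → {S2} and {S5}.
No further refinement is possible. Final partition (4 blocks): {S6,S7} | {S2} | {S3} | {S5}.

4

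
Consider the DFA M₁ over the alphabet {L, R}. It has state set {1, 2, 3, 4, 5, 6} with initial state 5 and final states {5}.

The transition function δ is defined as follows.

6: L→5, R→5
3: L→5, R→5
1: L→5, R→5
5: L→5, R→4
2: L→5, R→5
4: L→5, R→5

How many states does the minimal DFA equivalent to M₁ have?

2

States {1,2,3,6} cannot be reached from the start state, so discard them.
Start with accepting vs non-accepting: {5} | {4}.
Stable partition: {5} | {4} — 2 equivalence classes.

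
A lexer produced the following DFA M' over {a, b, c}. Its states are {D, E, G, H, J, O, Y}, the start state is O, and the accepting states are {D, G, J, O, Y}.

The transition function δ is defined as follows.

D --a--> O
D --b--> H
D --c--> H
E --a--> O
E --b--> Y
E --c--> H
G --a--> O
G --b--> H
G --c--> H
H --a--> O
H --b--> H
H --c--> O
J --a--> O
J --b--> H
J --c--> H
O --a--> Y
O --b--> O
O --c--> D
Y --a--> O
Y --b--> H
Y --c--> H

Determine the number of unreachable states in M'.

No path from O leads to E, G, J; the other 4 states are all reachable.

3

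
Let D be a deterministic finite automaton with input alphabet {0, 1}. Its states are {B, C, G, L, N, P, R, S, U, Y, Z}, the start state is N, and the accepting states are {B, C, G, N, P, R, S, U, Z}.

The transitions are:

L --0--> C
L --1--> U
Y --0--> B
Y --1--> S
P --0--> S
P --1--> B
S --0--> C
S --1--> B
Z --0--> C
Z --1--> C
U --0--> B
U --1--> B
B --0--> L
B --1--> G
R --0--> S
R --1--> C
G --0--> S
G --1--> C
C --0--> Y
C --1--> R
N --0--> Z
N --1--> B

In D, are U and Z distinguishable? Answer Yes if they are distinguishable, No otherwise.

First remove the unreachable states {P}; 10 states remain.
P0 = {B,C,G,N,R,S,U,Z} | {L,Y}.
On input 0, block {B,C,G,N,R,S,U,Z} splits into {G,N,R,S,U,Z} and {B,C}.
On input 0, block {G,N,R,S,U,Z} splits into {G,N,R} and {S,U,Z}.
No further refinement is possible. Final partition (4 blocks): {G,N,R} | {L,Y} | {B,C} | {S,U,Z}.
U and Z lie in the same block of the stable partition, so they are equivalent — no string distinguishes them.

No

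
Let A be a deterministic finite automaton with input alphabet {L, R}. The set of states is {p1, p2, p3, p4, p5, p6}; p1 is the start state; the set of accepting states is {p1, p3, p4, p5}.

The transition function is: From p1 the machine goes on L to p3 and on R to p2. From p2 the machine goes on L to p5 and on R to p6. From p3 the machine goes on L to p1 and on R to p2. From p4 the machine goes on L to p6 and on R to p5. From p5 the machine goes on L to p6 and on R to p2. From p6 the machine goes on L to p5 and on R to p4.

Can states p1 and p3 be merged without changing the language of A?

Yes

Every state is reachable, so we keep all 6.
Initial partition by acceptance: {p1,p3,p4,p5} | {p2,p6}.
Refine {p1,p3,p4,p5} on symbol L: members go to different blocks, giving {p1,p3} and {p4,p5}.
Split {p2,p6} by δ(·,R) → {p2} and {p6}.
On input R, block {p4,p5} splits into {p4} and {p5}.
Stable partition: {p1,p3} | {p2} | {p4} | {p6} | {p5} — 5 equivalence classes.
p1 and p3 lie in the same block of the stable partition, so they are equivalent — no string distinguishes them.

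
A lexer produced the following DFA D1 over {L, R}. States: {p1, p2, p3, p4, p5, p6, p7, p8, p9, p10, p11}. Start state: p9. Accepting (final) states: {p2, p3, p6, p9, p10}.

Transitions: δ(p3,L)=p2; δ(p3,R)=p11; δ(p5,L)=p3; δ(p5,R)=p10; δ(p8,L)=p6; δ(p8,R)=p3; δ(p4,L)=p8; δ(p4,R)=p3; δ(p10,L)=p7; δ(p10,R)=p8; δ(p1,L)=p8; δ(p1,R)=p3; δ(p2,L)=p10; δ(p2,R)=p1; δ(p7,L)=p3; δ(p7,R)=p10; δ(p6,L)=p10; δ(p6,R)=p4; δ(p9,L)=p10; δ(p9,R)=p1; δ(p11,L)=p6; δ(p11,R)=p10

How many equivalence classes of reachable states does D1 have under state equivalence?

Reachable states from the start: {p1,p2,p3,p4,p6,p7,p8,p9,p10,p11}. Unreachable: {p5} — drop them.
P0 = {p2,p3,p6,p9,p10} | {p1,p4,p7,p8,p11}.
Refine {p2,p3,p6,p9,p10} on symbol L: members go to different blocks, giving {p2,p3,p6,p9} and {p10}.
Refine {p2,p3,p6,p9} on symbol L: members go to different blocks, giving {p2,p6,p9} and {p3}.
Refine {p1,p4,p7,p8,p11} on symbol L: members go to different blocks, giving {p1,p4} and {p8,p11} and {p7}.
On input R, block {p8,p11} splits into {p8} and {p11}.
Stable partition: {p2,p6,p9} | {p1,p4} | {p10} | {p3} | {p8} | {p7} | {p11} — 7 equivalence classes.

7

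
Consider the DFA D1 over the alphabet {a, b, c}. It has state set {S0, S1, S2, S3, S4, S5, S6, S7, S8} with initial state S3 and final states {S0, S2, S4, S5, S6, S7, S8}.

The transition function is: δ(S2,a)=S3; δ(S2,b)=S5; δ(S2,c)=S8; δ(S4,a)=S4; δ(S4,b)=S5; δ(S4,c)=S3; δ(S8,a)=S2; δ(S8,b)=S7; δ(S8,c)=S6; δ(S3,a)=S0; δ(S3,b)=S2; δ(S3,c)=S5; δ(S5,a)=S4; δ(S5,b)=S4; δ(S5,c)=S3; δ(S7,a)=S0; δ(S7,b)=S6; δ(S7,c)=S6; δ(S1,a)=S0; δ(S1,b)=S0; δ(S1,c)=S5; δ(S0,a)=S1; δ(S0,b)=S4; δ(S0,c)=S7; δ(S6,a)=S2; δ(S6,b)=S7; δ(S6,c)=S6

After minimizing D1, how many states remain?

4

P0 = {S0,S2,S4,S5,S6,S7,S8} | {S1,S3}.
On input a, block {S0,S2,S4,S5,S6,S7,S8} splits into {S4,S5,S6,S7,S8} and {S0,S2}.
Refine {S4,S5,S6,S7,S8} on symbol a: members go to different blocks, giving {S6,S7,S8} and {S4,S5}.
Stable partition: {S6,S7,S8} | {S1,S3} | {S0,S2} | {S4,S5} — 4 equivalence classes.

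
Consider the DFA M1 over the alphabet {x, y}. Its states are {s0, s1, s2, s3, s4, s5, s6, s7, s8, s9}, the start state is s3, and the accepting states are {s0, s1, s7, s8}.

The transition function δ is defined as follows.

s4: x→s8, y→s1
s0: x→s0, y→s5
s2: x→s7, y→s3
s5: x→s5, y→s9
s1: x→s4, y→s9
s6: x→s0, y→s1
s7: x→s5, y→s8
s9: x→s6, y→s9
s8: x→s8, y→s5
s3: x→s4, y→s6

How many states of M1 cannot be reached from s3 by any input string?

2

BFS from s3 reaches {s0, s1, s3, s4, s5, s6, s8, s9}; the 2 state(s) s2, s7 are never visited.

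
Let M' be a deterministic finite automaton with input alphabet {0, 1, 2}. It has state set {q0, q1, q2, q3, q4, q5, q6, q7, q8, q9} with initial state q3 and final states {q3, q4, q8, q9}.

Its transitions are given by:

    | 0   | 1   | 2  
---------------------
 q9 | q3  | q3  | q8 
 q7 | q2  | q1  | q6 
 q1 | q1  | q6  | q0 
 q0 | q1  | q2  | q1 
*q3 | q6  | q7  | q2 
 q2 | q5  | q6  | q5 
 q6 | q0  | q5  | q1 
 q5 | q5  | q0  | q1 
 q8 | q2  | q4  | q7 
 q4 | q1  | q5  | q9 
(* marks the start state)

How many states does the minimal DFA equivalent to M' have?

Reachable states from the start: {q0,q1,q2,q3,q5,q6,q7}. Unreachable: {q4,q8,q9} — drop them.
Start with accepting vs non-accepting: {q3} | {q0,q1,q2,q5,q6,q7}.
The partition is now stable with 2 blocks: {q3} | {q0,q1,q2,q5,q6,q7}.

2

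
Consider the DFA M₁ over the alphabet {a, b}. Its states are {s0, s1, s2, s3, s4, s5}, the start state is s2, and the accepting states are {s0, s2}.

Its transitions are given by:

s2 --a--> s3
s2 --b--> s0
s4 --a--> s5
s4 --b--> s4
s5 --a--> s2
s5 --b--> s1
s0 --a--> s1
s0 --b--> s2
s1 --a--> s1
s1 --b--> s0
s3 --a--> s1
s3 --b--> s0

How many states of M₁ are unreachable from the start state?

No path from s2 leads to s4, s5; the other 4 states are all reachable.

2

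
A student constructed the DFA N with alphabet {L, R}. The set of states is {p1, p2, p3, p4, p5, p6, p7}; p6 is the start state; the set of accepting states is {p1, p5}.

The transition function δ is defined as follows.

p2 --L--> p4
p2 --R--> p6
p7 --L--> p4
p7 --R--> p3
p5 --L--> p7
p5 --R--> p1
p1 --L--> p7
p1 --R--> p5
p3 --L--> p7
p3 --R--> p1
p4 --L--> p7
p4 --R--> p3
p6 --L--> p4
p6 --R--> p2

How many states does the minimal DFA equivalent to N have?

4

Start with accepting vs non-accepting: {p1,p5} | {p2,p3,p4,p6,p7}.
Refine {p2,p3,p4,p6,p7} on symbol R: members go to different blocks, giving {p2,p4,p6,p7} and {p3}.
On input R, block {p2,p4,p6,p7} splits into {p2,p6} and {p4,p7}.
Stable partition: {p1,p5} | {p2,p6} | {p3} | {p4,p7} — 4 equivalence classes.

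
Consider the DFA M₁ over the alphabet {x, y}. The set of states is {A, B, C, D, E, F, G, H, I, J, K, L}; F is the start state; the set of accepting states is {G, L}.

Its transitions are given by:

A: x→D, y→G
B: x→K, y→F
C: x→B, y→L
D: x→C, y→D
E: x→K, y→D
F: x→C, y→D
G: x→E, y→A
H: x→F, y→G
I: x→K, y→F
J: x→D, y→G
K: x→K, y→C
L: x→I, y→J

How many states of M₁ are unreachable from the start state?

BFS from F reaches {A, B, C, D, E, F, G, I, J, K, L}; the 1 state(s) H are never visited.

1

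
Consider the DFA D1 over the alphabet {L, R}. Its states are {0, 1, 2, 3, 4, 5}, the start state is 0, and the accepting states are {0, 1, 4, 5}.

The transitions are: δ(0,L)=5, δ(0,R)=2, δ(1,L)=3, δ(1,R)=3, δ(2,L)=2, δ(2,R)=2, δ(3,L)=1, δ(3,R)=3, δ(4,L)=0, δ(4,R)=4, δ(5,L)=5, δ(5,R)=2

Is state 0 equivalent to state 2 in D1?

Reachable states from the start: {0,2,5}. Unreachable: {1,3,4} — drop them.
P0 = {0,5} | {2}.
The partition is now stable with 2 blocks: {0,5} | {2}.
0 and 2 end up in different blocks, so they are distinguishable. For instance, the string 'ε' is accepted from only 0.

No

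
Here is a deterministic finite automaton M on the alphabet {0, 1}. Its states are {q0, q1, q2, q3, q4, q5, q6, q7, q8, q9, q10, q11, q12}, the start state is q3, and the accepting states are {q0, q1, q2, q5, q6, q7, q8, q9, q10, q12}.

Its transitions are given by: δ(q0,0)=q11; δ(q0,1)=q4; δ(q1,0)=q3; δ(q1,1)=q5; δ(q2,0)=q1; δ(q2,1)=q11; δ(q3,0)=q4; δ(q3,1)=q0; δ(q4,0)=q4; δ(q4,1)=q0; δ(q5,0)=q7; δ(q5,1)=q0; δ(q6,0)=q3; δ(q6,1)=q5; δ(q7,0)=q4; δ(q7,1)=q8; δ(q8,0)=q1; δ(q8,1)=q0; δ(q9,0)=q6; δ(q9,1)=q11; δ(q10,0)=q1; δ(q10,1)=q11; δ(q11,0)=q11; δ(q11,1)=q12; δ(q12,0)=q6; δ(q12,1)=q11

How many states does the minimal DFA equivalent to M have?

States {q2,q9,q10} cannot be reached from the start state, so discard them.
Initial partition by acceptance: {q0,q1,q5,q6,q7,q8,q12} | {q3,q4,q11}.
Refine {q0,q1,q5,q6,q7,q8,q12} on symbol 0: members go to different blocks, giving {q0,q1,q6,q7} and {q5,q8,q12}.
On input 1, block {q0,q1,q6,q7} splits into {q1,q6,q7} and {q0}.
On input 1, block {q3,q4,q11} splits into {q3,q4} and {q11}.
Refine {q5,q8,q12} on symbol 1: members go to different blocks, giving {q5,q8} and {q12}.
No further refinement is possible. Final partition (6 blocks): {q1,q6,q7} | {q3,q4} | {q5,q8} | {q0} | {q11} | {q12}.

6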